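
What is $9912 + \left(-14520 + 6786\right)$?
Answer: $2178$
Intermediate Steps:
$9912 + \left(-14520 + 6786\right) = 9912 - 7734 = 2178$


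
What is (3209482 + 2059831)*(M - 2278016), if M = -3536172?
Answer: -30636776412844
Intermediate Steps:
(3209482 + 2059831)*(M - 2278016) = (3209482 + 2059831)*(-3536172 - 2278016) = 5269313*(-5814188) = -30636776412844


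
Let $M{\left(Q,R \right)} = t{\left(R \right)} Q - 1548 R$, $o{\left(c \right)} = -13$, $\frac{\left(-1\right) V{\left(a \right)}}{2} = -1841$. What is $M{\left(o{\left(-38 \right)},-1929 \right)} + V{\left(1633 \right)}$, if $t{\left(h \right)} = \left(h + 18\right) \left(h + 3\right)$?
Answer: $-44857844$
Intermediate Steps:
$V{\left(a \right)} = 3682$ ($V{\left(a \right)} = \left(-2\right) \left(-1841\right) = 3682$)
$t{\left(h \right)} = \left(3 + h\right) \left(18 + h\right)$ ($t{\left(h \right)} = \left(18 + h\right) \left(3 + h\right) = \left(3 + h\right) \left(18 + h\right)$)
$M{\left(Q,R \right)} = - 1548 R + Q \left(54 + R^{2} + 21 R\right)$ ($M{\left(Q,R \right)} = \left(54 + R^{2} + 21 R\right) Q - 1548 R = Q \left(54 + R^{2} + 21 R\right) - 1548 R = - 1548 R + Q \left(54 + R^{2} + 21 R\right)$)
$M{\left(o{\left(-38 \right)},-1929 \right)} + V{\left(1633 \right)} = \left(\left(-1548\right) \left(-1929\right) - 13 \left(54 + \left(-1929\right)^{2} + 21 \left(-1929\right)\right)\right) + 3682 = \left(2986092 - 13 \left(54 + 3721041 - 40509\right)\right) + 3682 = \left(2986092 - 47847618\right) + 3682 = -44861526 + 3682 = -44857844$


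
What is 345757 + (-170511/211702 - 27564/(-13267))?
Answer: 971114121293029/2808650434 ≈ 3.4576e+5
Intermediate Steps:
345757 + (-170511/211702 - 27564/(-13267)) = 345757 + (-170511*1/211702 - 27564*(-1/13267)) = 345757 + (-170511/211702 + 27564/13267) = 345757 + 3573184491/2808650434 = 971114121293029/2808650434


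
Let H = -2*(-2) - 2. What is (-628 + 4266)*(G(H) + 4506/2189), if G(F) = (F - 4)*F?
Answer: -15461500/2189 ≈ -7063.3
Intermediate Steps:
H = 2 (H = 4 - 2 = 2)
G(F) = F*(-4 + F) (G(F) = (-4 + F)*F = F*(-4 + F))
(-628 + 4266)*(G(H) + 4506/2189) = (-628 + 4266)*(2*(-4 + 2) + 4506/2189) = 3638*(2*(-2) + 4506*(1/2189)) = 3638*(-4 + 4506/2189) = 3638*(-4250/2189) = -15461500/2189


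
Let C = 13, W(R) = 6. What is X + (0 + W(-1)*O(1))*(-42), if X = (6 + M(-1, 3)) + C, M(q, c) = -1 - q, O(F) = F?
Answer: -233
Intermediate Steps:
X = 19 (X = (6 + (-1 - 1*(-1))) + 13 = (6 + (-1 + 1)) + 13 = (6 + 0) + 13 = 6 + 13 = 19)
X + (0 + W(-1)*O(1))*(-42) = 19 + (0 + 6*1)*(-42) = 19 + (0 + 6)*(-42) = 19 + 6*(-42) = 19 - 252 = -233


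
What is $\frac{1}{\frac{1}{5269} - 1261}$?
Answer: $- \frac{5269}{6644208} \approx -0.00079302$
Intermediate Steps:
$\frac{1}{\frac{1}{5269} - 1261} = \frac{1}{- \frac{6644208}{5269}} = - \frac{5269}{6644208}$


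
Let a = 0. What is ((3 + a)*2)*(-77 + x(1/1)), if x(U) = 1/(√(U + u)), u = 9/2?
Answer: -462 + 6*√22/11 ≈ -459.44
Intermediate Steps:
u = 9/2 (u = 9*(½) = 9/2 ≈ 4.5000)
x(U) = (9/2 + U)^(-½) (x(U) = 1/(√(U + 9/2)) = 1/(√(9/2 + U)) = (9/2 + U)^(-½))
((3 + a)*2)*(-77 + x(1/1)) = ((3 + 0)*2)*(-77 + √2/√(9 + 2*(1/1))) = (3*2)*(-77 + √2/√(9 + 2*(1*1))) = 6*(-77 + √2/√(9 + 2*1)) = 6*(-77 + √2/√(9 + 2)) = 6*(-77 + √2/√11) = 6*(-77 + √2*(√11/11)) = 6*(-77 + √22/11) = -462 + 6*√22/11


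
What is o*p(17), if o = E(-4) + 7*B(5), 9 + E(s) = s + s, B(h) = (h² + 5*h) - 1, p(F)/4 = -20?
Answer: -26080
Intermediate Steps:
p(F) = -80 (p(F) = 4*(-20) = -80)
B(h) = -1 + h² + 5*h
E(s) = -9 + 2*s (E(s) = -9 + (s + s) = -9 + 2*s)
o = 326 (o = (-9 + 2*(-4)) + 7*(-1 + 5² + 5*5) = (-9 - 8) + 7*(-1 + 25 + 25) = -17 + 7*49 = -17 + 343 = 326)
o*p(17) = 326*(-80) = -26080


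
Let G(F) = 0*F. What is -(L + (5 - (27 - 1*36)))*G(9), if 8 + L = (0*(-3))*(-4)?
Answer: 0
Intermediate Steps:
G(F) = 0
L = -8 (L = -8 + (0*(-3))*(-4) = -8 + 0*(-4) = -8 + 0 = -8)
-(L + (5 - (27 - 1*36)))*G(9) = -(-8 + (5 - (27 - 1*36)))*0 = -(-8 + (5 - (27 - 36)))*0 = -(-8 + (5 - 1*(-9)))*0 = -(-8 + (5 + 9))*0 = -(-8 + 14)*0 = -6*0 = -1*0 = 0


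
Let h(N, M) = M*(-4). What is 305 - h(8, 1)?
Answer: 309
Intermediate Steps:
h(N, M) = -4*M
305 - h(8, 1) = 305 - (-4) = 305 - 1*(-4) = 305 + 4 = 309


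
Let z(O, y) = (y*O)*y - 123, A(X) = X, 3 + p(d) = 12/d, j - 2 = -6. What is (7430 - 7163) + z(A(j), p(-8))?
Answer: 63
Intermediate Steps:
j = -4 (j = 2 - 6 = -4)
p(d) = -3 + 12/d
z(O, y) = -123 + O*y² (z(O, y) = (O*y)*y - 123 = O*y² - 123 = -123 + O*y²)
(7430 - 7163) + z(A(j), p(-8)) = (7430 - 7163) + (-123 - 4*(-3 + 12/(-8))²) = 267 + (-123 - 4*(-3 + 12*(-⅛))²) = 267 + (-123 - 4*(-3 - 3/2)²) = 267 + (-123 - 4*(-9/2)²) = 267 + (-123 - 4*81/4) = 267 + (-123 - 81) = 267 - 204 = 63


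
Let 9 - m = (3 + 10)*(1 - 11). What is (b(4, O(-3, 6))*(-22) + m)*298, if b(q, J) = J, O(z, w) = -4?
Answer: 67646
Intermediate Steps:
m = 139 (m = 9 - (3 + 10)*(1 - 11) = 9 - 13*(-10) = 9 - 1*(-130) = 9 + 130 = 139)
(b(4, O(-3, 6))*(-22) + m)*298 = (-4*(-22) + 139)*298 = (88 + 139)*298 = 227*298 = 67646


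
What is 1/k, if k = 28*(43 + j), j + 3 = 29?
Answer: 1/1932 ≈ 0.00051760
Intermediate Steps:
j = 26 (j = -3 + 29 = 26)
k = 1932 (k = 28*(43 + 26) = 28*69 = 1932)
1/k = 1/1932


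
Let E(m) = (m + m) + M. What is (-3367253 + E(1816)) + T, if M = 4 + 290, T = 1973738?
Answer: -1389589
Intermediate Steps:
M = 294
E(m) = 294 + 2*m (E(m) = (m + m) + 294 = 2*m + 294 = 294 + 2*m)
(-3367253 + E(1816)) + T = (-3367253 + (294 + 2*1816)) + 1973738 = (-3367253 + (294 + 3632)) + 1973738 = (-3367253 + 3926) + 1973738 = -3363327 + 1973738 = -1389589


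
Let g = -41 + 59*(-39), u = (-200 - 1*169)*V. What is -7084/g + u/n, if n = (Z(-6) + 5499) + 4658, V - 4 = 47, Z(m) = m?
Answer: 13917793/11886821 ≈ 1.1709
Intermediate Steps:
V = 51 (V = 4 + 47 = 51)
n = 10151 (n = (-6 + 5499) + 4658 = 5493 + 4658 = 10151)
u = -18819 (u = (-200 - 1*169)*51 = (-200 - 169)*51 = -369*51 = -18819)
g = -2342 (g = -41 - 2301 = -2342)
-7084/g + u/n = -7084/(-2342) - 18819/10151 = -7084*(-1/2342) - 18819*1/10151 = 3542/1171 - 18819/10151 = 13917793/11886821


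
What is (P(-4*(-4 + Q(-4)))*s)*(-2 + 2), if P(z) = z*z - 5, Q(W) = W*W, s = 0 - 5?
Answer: 0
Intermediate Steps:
s = -5
Q(W) = W**2
P(z) = -5 + z**2 (P(z) = z**2 - 5 = -5 + z**2)
(P(-4*(-4 + Q(-4)))*s)*(-2 + 2) = ((-5 + (-4*(-4 + (-4)**2))**2)*(-5))*(-2 + 2) = ((-5 + (-4*(-4 + 16))**2)*(-5))*0 = ((-5 + (-4*12)**2)*(-5))*0 = ((-5 + (-48)**2)*(-5))*0 = ((-5 + 2304)*(-5))*0 = (2299*(-5))*0 = -11495*0 = 0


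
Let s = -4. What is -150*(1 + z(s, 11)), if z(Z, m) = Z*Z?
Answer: -2550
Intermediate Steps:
z(Z, m) = Z²
-150*(1 + z(s, 11)) = -150*(1 + (-4)²) = -150*(1 + 16) = -150*17 = -2550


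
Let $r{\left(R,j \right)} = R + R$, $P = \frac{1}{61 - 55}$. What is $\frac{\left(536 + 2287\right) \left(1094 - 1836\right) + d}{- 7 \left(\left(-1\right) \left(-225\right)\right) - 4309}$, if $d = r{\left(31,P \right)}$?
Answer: $\frac{523651}{1471} \approx 355.98$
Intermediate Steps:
$P = \frac{1}{6} \approx 0.16667$
$r{\left(R,j \right)} = 2 R$
$d = 62$ ($d = 2 \cdot 31 = 62$)
$\frac{\left(536 + 2287\right) \left(1094 - 1836\right) + d}{- 7 \left(\left(-1\right) \left(-225\right)\right) - 4309} = \frac{\left(536 + 2287\right) \left(1094 - 1836\right) + 62}{- 7 \left(\left(-1\right) \left(-225\right)\right) - 4309} = \frac{2823 \left(-742\right) + 62}{\left(-7\right) 225 - 4309} = \frac{-2094666 + 62}{-1575 - 4309} = - \frac{2094604}{-5884} = \left(-2094604\right) \left(- \frac{1}{5884}\right) = \frac{523651}{1471}$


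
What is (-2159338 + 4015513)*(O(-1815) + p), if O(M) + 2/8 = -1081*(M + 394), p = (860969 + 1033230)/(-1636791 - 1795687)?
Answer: 19573848485229249825/6864956 ≈ 2.8513e+12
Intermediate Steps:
p = -1894199/3432478 (p = 1894199/(-3432478) = 1894199*(-1/3432478) = -1894199/3432478 ≈ -0.55185)
O(M) = -1703657/4 - 1081*M (O(M) = -1/4 - 1081*(M + 394) = -1/4 - 1081*(394 + M) = -1/4 + (-425914 - 1081*M) = -1703657/4 - 1081*M)
(-2159338 + 4015513)*(O(-1815) + p) = (-2159338 + 4015513)*((-1703657/4 - 1081*(-1815)) - 1894199/3432478) = 1856175*((-1703657/4 + 1962015) - 1894199/3432478) = 1856175*(6144403/4 - 1894199/3432478) = 1856175*(10545260271919/6864956) = 19573848485229249825/6864956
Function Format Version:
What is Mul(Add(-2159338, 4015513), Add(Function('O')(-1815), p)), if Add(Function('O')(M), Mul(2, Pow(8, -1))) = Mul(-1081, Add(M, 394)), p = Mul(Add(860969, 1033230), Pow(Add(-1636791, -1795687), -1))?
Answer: Rational(19573848485229249825, 6864956) ≈ 2.8513e+12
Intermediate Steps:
p = Rational(-1894199, 3432478) (p = Mul(1894199, Pow(-3432478, -1)) = Mul(1894199, Rational(-1, 3432478)) = Rational(-1894199, 3432478) ≈ -0.55185)
Function('O')(M) = Add(Rational(-1703657, 4), Mul(-1081, M)) (Function('O')(M) = Add(Rational(-1, 4), Mul(-1081, Add(M, 394))) = Add(Rational(-1, 4), Mul(-1081, Add(394, M))) = Add(Rational(-1, 4), Add(-425914, Mul(-1081, M))) = Add(Rational(-1703657, 4), Mul(-1081, M)))
Mul(Add(-2159338, 4015513), Add(Function('O')(-1815), p)) = Mul(Add(-2159338, 4015513), Add(Add(Rational(-1703657, 4), Mul(-1081, -1815)), Rational(-1894199, 3432478))) = Mul(1856175, Add(Add(Rational(-1703657, 4), 1962015), Rational(-1894199, 3432478))) = Mul(1856175, Add(Rational(6144403, 4), Rational(-1894199, 3432478))) = Mul(1856175, Rational(10545260271919, 6864956)) = Rational(19573848485229249825, 6864956)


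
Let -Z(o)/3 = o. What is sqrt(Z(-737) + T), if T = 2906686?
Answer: sqrt(2908897) ≈ 1705.5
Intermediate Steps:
Z(o) = -3*o
sqrt(Z(-737) + T) = sqrt(-3*(-737) + 2906686) = sqrt(2211 + 2906686) = sqrt(2908897)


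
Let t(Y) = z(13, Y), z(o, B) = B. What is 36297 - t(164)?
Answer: 36133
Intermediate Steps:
t(Y) = Y
36297 - t(164) = 36297 - 1*164 = 36297 - 164 = 36133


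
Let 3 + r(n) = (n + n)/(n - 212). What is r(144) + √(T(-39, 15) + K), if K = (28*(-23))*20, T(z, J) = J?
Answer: -123/17 + I*√12865 ≈ -7.2353 + 113.42*I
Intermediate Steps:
K = -12880 (K = -644*20 = -12880)
r(n) = -3 + 2*n/(-212 + n) (r(n) = -3 + (n + n)/(n - 212) = -3 + (2*n)/(-212 + n) = -3 + 2*n/(-212 + n))
r(144) + √(T(-39, 15) + K) = (636 - 1*144)/(-212 + 144) + √(15 - 12880) = (636 - 144)/(-68) + √(-12865) = -1/68*492 + I*√12865 = -123/17 + I*√12865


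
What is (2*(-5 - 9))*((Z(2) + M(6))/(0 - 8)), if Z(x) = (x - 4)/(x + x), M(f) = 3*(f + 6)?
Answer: 497/4 ≈ 124.25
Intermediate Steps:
M(f) = 18 + 3*f (M(f) = 3*(6 + f) = 18 + 3*f)
Z(x) = (-4 + x)/(2*x) (Z(x) = (-4 + x)/((2*x)) = (-4 + x)*(1/(2*x)) = (-4 + x)/(2*x))
(2*(-5 - 9))*((Z(2) + M(6))/(0 - 8)) = (2*(-5 - 9))*(((½)*(-4 + 2)/2 + (18 + 3*6))/(0 - 8)) = (2*(-14))*(((½)*(½)*(-2) + (18 + 18))/(-8)) = -28*(-½ + 36)*(-1)/8 = -994*(-1)/8 = -28*(-71/16) = 497/4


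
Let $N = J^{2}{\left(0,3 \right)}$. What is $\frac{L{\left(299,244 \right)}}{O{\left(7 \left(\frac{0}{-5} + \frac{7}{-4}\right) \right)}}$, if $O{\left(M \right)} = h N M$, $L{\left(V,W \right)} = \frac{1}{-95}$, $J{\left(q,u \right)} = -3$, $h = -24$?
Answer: $- \frac{1}{251370} \approx -3.9782 \cdot 10^{-6}$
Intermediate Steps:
$N = 9$ ($N = \left(-3\right)^{2} = 9$)
$L{\left(V,W \right)} = - \frac{1}{95}$
$O{\left(M \right)} = - 216 M$ ($O{\left(M \right)} = - 24 \cdot 9 M = - 216 M$)
$\frac{L{\left(299,244 \right)}}{O{\left(7 \left(\frac{0}{-5} + \frac{7}{-4}\right) \right)}} = - \frac{1}{95 \left(- 216 \cdot 7 \left(\frac{0}{-5} + \frac{7}{-4}\right)\right)} = - \frac{1}{95 \left(- 216 \cdot 7 \left(0 \left(- \frac{1}{5}\right) + 7 \left(- \frac{1}{4}\right)\right)\right)} = - \frac{1}{95 \left(- 216 \cdot 7 \left(0 - \frac{7}{4}\right)\right)} = - \frac{1}{95 \left(- 216 \cdot 7 \left(- \frac{7}{4}\right)\right)} = - \frac{1}{95 \left(\left(-216\right) \left(- \frac{49}{4}\right)\right)} = - \frac{1}{95 \cdot 2646} = \left(- \frac{1}{95}\right) \frac{1}{2646} = - \frac{1}{251370}$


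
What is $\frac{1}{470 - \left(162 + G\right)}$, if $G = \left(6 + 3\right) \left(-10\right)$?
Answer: $\frac{1}{398} \approx 0.0025126$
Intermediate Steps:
$G = -90$ ($G = 9 \left(-10\right) = -90$)
$\frac{1}{470 - \left(162 + G\right)} = \frac{1}{470 - 72} = \frac{1}{398}$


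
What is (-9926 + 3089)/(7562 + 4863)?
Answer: -6837/12425 ≈ -0.55026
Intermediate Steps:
(-9926 + 3089)/(7562 + 4863) = -6837/12425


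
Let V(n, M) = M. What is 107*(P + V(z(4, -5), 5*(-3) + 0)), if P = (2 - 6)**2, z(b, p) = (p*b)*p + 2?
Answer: 107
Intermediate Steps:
z(b, p) = 2 + b*p**2 (z(b, p) = (b*p)*p + 2 = b*p**2 + 2 = 2 + b*p**2)
P = 16 (P = (-4)**2 = 16)
107*(P + V(z(4, -5), 5*(-3) + 0)) = 107*(16 + (5*(-3) + 0)) = 107*(16 + (-15 + 0)) = 107*(16 - 15) = 107*1 = 107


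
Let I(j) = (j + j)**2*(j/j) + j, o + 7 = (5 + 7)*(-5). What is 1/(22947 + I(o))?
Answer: 1/40836 ≈ 2.4488e-5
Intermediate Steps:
o = -67 (o = -7 + (5 + 7)*(-5) = -7 + 12*(-5) = -7 - 60 = -67)
I(j) = j + 4*j**2 (I(j) = (2*j)**2*1 + j = (4*j**2)*1 + j = 4*j**2 + j = j + 4*j**2)
1/(22947 + I(o)) = 1/(22947 - 67*(1 + 4*(-67))) = 1/(22947 - 67*(1 - 268)) = 1/(22947 - 67*(-267)) = 1/(22947 + 17889) = 1/40836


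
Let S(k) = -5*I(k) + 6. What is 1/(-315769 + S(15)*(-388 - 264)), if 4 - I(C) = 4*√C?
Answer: -306641/91478078881 + 13040*√15/91478078881 ≈ -2.8000e-6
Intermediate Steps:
I(C) = 4 - 4*√C
S(k) = -14 + 20*√k (S(k) = -5*(4 - 4*√k) + 6 = (-20 + 20*√k) + 6 = -14 + 20*√k)
1/(-315769 + S(15)*(-388 - 264)) = 1/(-315769 + (-14 + 20*√15)*(-388 - 264)) = 1/(-315769 + (-14 + 20*√15)*(-652)) = 1/(-315769 + (9128 - 13040*√15)) = 1/(-306641 - 13040*√15)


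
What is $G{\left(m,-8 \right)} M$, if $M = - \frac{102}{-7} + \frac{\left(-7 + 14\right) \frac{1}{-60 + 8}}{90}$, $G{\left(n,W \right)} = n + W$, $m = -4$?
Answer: $- \frac{477311}{2730} \approx -174.84$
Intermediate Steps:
$G{\left(n,W \right)} = W + n$
$M = \frac{477311}{32760}$ ($M = \left(-102\right) \left(- \frac{1}{7}\right) + \frac{7}{-52} \cdot \frac{1}{90} = \frac{102}{7} + 7 \left(- \frac{1}{52}\right) \frac{1}{90} = \frac{102}{7} - \frac{7}{4680} = \frac{477311}{32760} \approx 14.57$)
$G{\left(m,-8 \right)} M = \left(-8 - 4\right) \frac{477311}{32760} = \left(-12\right) \frac{477311}{32760} = - \frac{477311}{2730}$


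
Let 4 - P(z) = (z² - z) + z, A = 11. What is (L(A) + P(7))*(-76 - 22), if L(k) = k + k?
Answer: 2254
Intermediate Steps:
L(k) = 2*k
P(z) = 4 - z² (P(z) = 4 - ((z² - z) + z) = 4 - z²)
(L(A) + P(7))*(-76 - 22) = (2*11 + (4 - 1*7²))*(-76 - 22) = (22 + (4 - 1*49))*(-98) = (22 + (4 - 49))*(-98) = (22 - 45)*(-98) = -23*(-98) = 2254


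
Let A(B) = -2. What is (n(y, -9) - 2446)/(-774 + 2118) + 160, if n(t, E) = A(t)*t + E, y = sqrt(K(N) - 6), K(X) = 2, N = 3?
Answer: 212585/1344 - I/336 ≈ 158.17 - 0.0029762*I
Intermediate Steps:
y = 2*I (y = sqrt(2 - 6) = sqrt(-4) = 2*I ≈ 2.0*I)
n(t, E) = E - 2*t (n(t, E) = -2*t + E = E - 2*t)
(n(y, -9) - 2446)/(-774 + 2118) + 160 = ((-9 - 4*I) - 2446)/(-774 + 2118) + 160 = ((-9 - 4*I) - 2446)/1344 + 160 = (-2455 - 4*I)*(1/1344) + 160 = (-2455/1344 - I/336) + 160 = 212585/1344 - I/336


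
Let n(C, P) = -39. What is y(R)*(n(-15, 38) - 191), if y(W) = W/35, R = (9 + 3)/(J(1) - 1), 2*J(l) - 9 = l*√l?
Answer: -138/7 ≈ -19.714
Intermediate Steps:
J(l) = 9/2 + l^(3/2)/2 (J(l) = 9/2 + (l*√l)/2 = 9/2 + l^(3/2)/2)
R = 3 (R = (9 + 3)/((9/2 + 1^(3/2)/2) - 1) = 12/((9/2 + (½)*1) - 1) = 12/((9/2 + ½) - 1) = 12/(5 - 1) = 12/4 = 12*(¼) = 3)
y(W) = W/35 (y(W) = W*(1/35) = W/35)
y(R)*(n(-15, 38) - 191) = ((1/35)*3)*(-39 - 191) = (3/35)*(-230) = -138/7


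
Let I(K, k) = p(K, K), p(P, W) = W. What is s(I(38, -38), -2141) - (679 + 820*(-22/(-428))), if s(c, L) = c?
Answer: -73097/107 ≈ -683.15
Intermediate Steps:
I(K, k) = K
s(I(38, -38), -2141) - (679 + 820*(-22/(-428))) = 38 - (679 + 820*(-22/(-428))) = 38 - (679 + 820*(-22*(-1/428))) = 38 - (679 + 820*(11/214)) = 38 - (679 + 4510/107) = 38 - 1*77163/107 = 38 - 77163/107 = -73097/107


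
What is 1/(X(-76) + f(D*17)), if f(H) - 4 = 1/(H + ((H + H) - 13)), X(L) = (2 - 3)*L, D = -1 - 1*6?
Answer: 370/29599 ≈ 0.012500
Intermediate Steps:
D = -7 (D = -1 - 6 = -7)
X(L) = -L
f(H) = 4 + 1/(-13 + 3*H) (f(H) = 4 + 1/(H + ((H + H) - 13)) = 4 + 1/(H + (2*H - 13)) = 4 + 1/(H + (-13 + 2*H)) = 4 + 1/(-13 + 3*H))
1/(X(-76) + f(D*17)) = 1/(-1*(-76) + 3*(-17 + 4*(-7*17))/(-13 + 3*(-7*17))) = 1/(76 + 3*(-17 + 4*(-119))/(-13 + 3*(-119))) = 1/(76 + 3*(-17 - 476)/(-13 - 357)) = 1/(76 + 3*(-493)/(-370)) = 1/(76 + 3*(-1/370)*(-493)) = 1/(76 + 1479/370) = 1/(29599/370) = 370/29599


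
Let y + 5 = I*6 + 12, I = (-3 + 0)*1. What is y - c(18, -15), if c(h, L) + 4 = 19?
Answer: -26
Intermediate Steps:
I = -3 (I = -3*1 = -3)
c(h, L) = 15 (c(h, L) = -4 + 19 = 15)
y = -11 (y = -5 + (-3*6 + 12) = -5 + (-18 + 12) = -5 - 6 = -11)
y - c(18, -15) = -11 - 1*15 = -11 - 15 = -26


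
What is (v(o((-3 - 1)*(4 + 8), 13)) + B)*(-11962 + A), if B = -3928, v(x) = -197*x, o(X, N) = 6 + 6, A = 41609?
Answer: -186538924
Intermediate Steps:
o(X, N) = 12
(v(o((-3 - 1)*(4 + 8), 13)) + B)*(-11962 + A) = (-197*12 - 3928)*(-11962 + 41609) = (-2364 - 3928)*29647 = -6292*29647 = -186538924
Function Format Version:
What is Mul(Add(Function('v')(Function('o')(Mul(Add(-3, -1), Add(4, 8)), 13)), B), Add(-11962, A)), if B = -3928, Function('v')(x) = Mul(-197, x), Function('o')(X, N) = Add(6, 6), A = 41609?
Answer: -186538924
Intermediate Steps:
Function('o')(X, N) = 12
Mul(Add(Function('v')(Function('o')(Mul(Add(-3, -1), Add(4, 8)), 13)), B), Add(-11962, A)) = Mul(Add(Mul(-197, 12), -3928), Add(-11962, 41609)) = Mul(Add(-2364, -3928), 29647) = Mul(-6292, 29647) = -186538924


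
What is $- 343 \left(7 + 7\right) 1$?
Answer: $-4802$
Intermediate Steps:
$- 343 \left(7 + 7\right) 1 = - 343 \cdot 14 \cdot 1 = \left(-343\right) 14 = -4802$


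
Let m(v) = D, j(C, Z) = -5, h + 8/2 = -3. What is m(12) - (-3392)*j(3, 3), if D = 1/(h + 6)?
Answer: -16961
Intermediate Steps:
h = -7 (h = -4 - 3 = -7)
D = -1 (D = 1/(-7 + 6) = 1/(-1) = -1)
m(v) = -1
m(12) - (-3392)*j(3, 3) = -1 - (-3392)*(-5) = -1 - 106*160 = -1 - 16960 = -16961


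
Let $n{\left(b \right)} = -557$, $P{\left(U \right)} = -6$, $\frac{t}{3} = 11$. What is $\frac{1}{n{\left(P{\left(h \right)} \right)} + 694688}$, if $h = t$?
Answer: $\frac{1}{694131} \approx 1.4407 \cdot 10^{-6}$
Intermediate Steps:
$t = 33$ ($t = 3 \cdot 11 = 33$)
$h = 33$
$\frac{1}{n{\left(P{\left(h \right)} \right)} + 694688} = \frac{1}{-557 + 694688} = \frac{1}{694131}$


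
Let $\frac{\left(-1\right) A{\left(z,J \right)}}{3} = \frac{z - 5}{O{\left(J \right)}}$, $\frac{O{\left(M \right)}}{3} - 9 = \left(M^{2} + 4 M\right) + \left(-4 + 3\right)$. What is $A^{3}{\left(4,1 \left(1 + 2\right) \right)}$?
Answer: $\frac{1}{24389} \approx 4.1002 \cdot 10^{-5}$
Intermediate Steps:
$O{\left(M \right)} = 24 + 3 M^{2} + 12 M$ ($O{\left(M \right)} = 27 + 3 \left(\left(M^{2} + 4 M\right) + \left(-4 + 3\right)\right) = 27 + 3 \left(\left(M^{2} + 4 M\right) - 1\right) = 27 + 3 \left(-1 + M^{2} + 4 M\right) = 27 + \left(-3 + 3 M^{2} + 12 M\right) = 24 + 3 M^{2} + 12 M$)
$A{\left(z,J \right)} = - \frac{3 \left(-5 + z\right)}{24 + 3 J^{2} + 12 J}$ ($A{\left(z,J \right)} = - 3 \frac{z - 5}{24 + 3 J^{2} + 12 J} = - 3 \frac{-5 + z}{24 + 3 J^{2} + 12 J} = - \frac{3 \left(-5 + z\right)}{24 + 3 J^{2} + 12 J}$)
$A^{3}{\left(4,1 \left(1 + 2\right) \right)} = \left(\frac{5 - 4}{8 + \left(1 \left(1 + 2\right)\right)^{2} + 4 \cdot 1 \left(1 + 2\right)}\right)^{3} = \left(\frac{5 - 4}{8 + \left(1 \cdot 3\right)^{2} + 4 \cdot 1 \cdot 3}\right)^{3} = \left(\frac{1}{8 + 3^{2} + 4 \cdot 3} \cdot 1\right)^{3} = \left(\frac{1}{8 + 9 + 12} \cdot 1\right)^{3} = \left(\frac{1}{29} \cdot 1\right)^{3} = \left(\frac{1}{29}\right)^{3} = \frac{1}{24389}$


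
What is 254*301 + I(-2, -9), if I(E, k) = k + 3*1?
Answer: 76448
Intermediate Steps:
I(E, k) = 3 + k (I(E, k) = k + 3 = 3 + k)
254*301 + I(-2, -9) = 254*301 + (3 - 9) = 76454 - 6 = 76448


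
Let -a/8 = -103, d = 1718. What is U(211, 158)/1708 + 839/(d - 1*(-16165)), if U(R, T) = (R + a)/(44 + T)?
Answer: 307977329/6169921128 ≈ 0.049916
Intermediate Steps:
a = 824 (a = -8*(-103) = 824)
U(R, T) = (824 + R)/(44 + T) (U(R, T) = (R + 824)/(44 + T) = (824 + R)/(44 + T))
U(211, 158)/1708 + 839/(d - 1*(-16165)) = ((824 + 211)/(44 + 158))/1708 + 839/(1718 - 1*(-16165)) = (1035/202)*(1/1708) + 839/(1718 + 16165) = ((1/202)*1035)*(1/1708) + 839/17883 = (1035/202)*(1/1708) + 839*(1/17883) = 1035/345016 + 839/17883 = 307977329/6169921128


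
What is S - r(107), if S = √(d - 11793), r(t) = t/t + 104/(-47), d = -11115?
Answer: 57/47 + 2*I*√5727 ≈ 1.2128 + 151.35*I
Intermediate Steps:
r(t) = -57/47 (r(t) = 1 + 104*(-1/47) = 1 - 104/47 = -57/47)
S = 2*I*√5727 (S = √(-11115 - 11793) = √(-22908) = 2*I*√5727 ≈ 151.35*I)
S - r(107) = 2*I*√5727 - 1*(-57/47) = 2*I*√5727 + 57/47 = 57/47 + 2*I*√5727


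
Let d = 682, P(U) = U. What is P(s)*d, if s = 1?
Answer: 682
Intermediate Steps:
P(s)*d = 1*682 = 682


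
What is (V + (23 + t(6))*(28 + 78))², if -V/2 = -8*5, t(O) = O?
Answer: 9947716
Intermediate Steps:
V = 80 (V = -(-16)*5 = -2*(-40) = 80)
(V + (23 + t(6))*(28 + 78))² = (80 + (23 + 6)*(28 + 78))² = (80 + 29*106)² = (80 + 3074)² = 3154² = 9947716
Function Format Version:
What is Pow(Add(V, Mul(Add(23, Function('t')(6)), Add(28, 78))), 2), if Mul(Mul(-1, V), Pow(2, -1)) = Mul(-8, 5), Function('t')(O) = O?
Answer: 9947716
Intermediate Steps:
V = 80 (V = Mul(-2, Mul(-8, 5)) = Mul(-2, -40) = 80)
Pow(Add(V, Mul(Add(23, Function('t')(6)), Add(28, 78))), 2) = Pow(Add(80, Mul(Add(23, 6), Add(28, 78))), 2) = Pow(Add(80, Mul(29, 106)), 2) = Pow(Add(80, 3074), 2) = Pow(3154, 2) = 9947716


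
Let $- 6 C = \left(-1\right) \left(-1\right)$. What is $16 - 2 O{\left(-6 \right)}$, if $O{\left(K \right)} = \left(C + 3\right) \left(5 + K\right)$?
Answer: $\frac{65}{3} \approx 21.667$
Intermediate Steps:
$C = - \frac{1}{6}$ ($C = - \frac{\left(-1\right) \left(-1\right)}{6} = \left(- \frac{1}{6}\right) 1 = - \frac{1}{6} \approx -0.16667$)
$O{\left(K \right)} = \frac{85}{6} + \frac{17 K}{6}$ ($O{\left(K \right)} = \left(- \frac{1}{6} + 3\right) \left(5 + K\right) = \frac{17 \left(5 + K\right)}{6} = \frac{85}{6} + \frac{17 K}{6}$)
$16 - 2 O{\left(-6 \right)} = 16 - 2 \left(\frac{85}{6} + \frac{17}{6} \left(-6\right)\right) = 16 - 2 \left(\frac{85}{6} - 17\right) = 16 - - \frac{17}{3} = 16 + \frac{17}{3} = \frac{65}{3}$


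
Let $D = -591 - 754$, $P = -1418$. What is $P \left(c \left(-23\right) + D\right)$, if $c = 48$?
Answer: $3472682$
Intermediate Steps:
$D = -1345$
$P \left(c \left(-23\right) + D\right) = - 1418 \left(48 \left(-23\right) - 1345\right) = - 1418 \left(-1104 - 1345\right) = \left(-1418\right) \left(-2449\right) = 3472682$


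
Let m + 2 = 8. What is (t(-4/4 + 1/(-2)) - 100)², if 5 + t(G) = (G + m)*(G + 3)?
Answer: 154449/16 ≈ 9653.1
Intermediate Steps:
m = 6 (m = -2 + 8 = 6)
t(G) = -5 + (3 + G)*(6 + G) (t(G) = -5 + (G + 6)*(G + 3) = -5 + (6 + G)*(3 + G) = -5 + (3 + G)*(6 + G))
(t(-4/4 + 1/(-2)) - 100)² = ((13 + (-4/4 + 1/(-2))² + 9*(-4/4 + 1/(-2))) - 100)² = ((13 + (-4*¼ + 1*(-½))² + 9*(-4*¼ + 1*(-½))) - 100)² = ((13 + (-1 - ½)² + 9*(-1 - ½)) - 100)² = ((13 + (-3/2)² + 9*(-3/2)) - 100)² = ((13 + 9/4 - 27/2) - 100)² = (7/4 - 100)² = (-393/4)² = 154449/16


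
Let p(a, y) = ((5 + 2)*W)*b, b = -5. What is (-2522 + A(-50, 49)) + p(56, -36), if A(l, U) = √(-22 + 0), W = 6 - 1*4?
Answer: -2592 + I*√22 ≈ -2592.0 + 4.6904*I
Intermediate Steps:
W = 2 (W = 6 - 4 = 2)
p(a, y) = -70 (p(a, y) = ((5 + 2)*2)*(-5) = (7*2)*(-5) = 14*(-5) = -70)
A(l, U) = I*√22 (A(l, U) = √(-22) = I*√22)
(-2522 + A(-50, 49)) + p(56, -36) = (-2522 + I*√22) - 70 = -2592 + I*√22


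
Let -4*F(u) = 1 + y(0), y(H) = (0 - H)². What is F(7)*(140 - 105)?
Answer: -35/4 ≈ -8.7500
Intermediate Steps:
y(H) = H² (y(H) = (-H)² = H²)
F(u) = -¼ (F(u) = -(1 + 0²)/4 = -(1 + 0)/4 = -¼*1 = -¼)
F(7)*(140 - 105) = -(140 - 105)/4 = -¼*35 = -35/4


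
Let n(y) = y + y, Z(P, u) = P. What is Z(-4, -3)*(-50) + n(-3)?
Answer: 194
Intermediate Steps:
n(y) = 2*y
Z(-4, -3)*(-50) + n(-3) = -4*(-50) + 2*(-3) = 200 - 6 = 194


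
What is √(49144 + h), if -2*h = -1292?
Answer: √49790 ≈ 223.14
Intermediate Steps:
h = 646 (h = -½*(-1292) = 646)
√(49144 + h) = √(49144 + 646) = √49790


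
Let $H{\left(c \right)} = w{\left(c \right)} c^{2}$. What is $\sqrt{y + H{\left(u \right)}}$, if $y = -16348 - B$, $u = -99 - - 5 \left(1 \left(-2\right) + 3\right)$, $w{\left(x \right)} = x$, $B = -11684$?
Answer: $4 i \sqrt{52203} \approx 913.92 i$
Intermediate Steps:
$u = -94$ ($u = -99 - - 5 \left(-2 + 3\right) = -99 - \left(-5\right) 1 = -99 - -5 = -99 + 5 = -94$)
$H{\left(c \right)} = c^{3}$ ($H{\left(c \right)} = c c^{2} = c^{3}$)
$y = -4664$ ($y = -16348 - -11684 = -16348 + 11684 = -4664$)
$\sqrt{y + H{\left(u \right)}} = \sqrt{-4664 + \left(-94\right)^{3}} = \sqrt{-4664 - 830584} = \sqrt{-835248} = 4 i \sqrt{52203}$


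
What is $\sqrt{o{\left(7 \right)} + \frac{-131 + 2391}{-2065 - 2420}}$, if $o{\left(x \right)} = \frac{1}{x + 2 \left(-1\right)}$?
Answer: $\frac{i \sqrt{6113055}}{4485} \approx 0.55127 i$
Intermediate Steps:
$o{\left(x \right)} = \frac{1}{-2 + x}$ ($o{\left(x \right)} = \frac{1}{x - 2} = \frac{1}{-2 + x}$)
$\sqrt{o{\left(7 \right)} + \frac{-131 + 2391}{-2065 - 2420}} = \sqrt{\frac{1}{-2 + 7} + \frac{-131 + 2391}{-2065 - 2420}} = \sqrt{\frac{1}{5} + \frac{2260}{-4485}} = \sqrt{\frac{1}{5} + 2260 \left(- \frac{1}{4485}\right)} = \sqrt{\frac{1}{5} - \frac{452}{897}} = \sqrt{- \frac{1363}{4485}} = \frac{i \sqrt{6113055}}{4485}$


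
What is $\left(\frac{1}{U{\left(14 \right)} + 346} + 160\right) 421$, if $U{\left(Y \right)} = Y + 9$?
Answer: $\frac{24856261}{369} \approx 67361.0$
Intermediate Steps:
$U{\left(Y \right)} = 9 + Y$
$\left(\frac{1}{U{\left(14 \right)} + 346} + 160\right) 421 = \left(\frac{1}{\left(9 + 14\right) + 346} + 160\right) 421 = \left(\frac{1}{23 + 346} + 160\right) 421 = \left(\frac{1}{369} + 160\right) 421 = \frac{59041}{369} \cdot 421 = \frac{24856261}{369}$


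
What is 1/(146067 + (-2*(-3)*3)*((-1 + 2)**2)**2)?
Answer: 1/146085 ≈ 6.8453e-6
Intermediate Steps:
1/(146067 + (-2*(-3)*3)*((-1 + 2)**2)**2) = 1/(146067 + (6*3)*(1**2)**2) = 1/(146067 + 18*1**2) = 1/(146067 + 18*1) = 1/(146067 + 18) = 1/146085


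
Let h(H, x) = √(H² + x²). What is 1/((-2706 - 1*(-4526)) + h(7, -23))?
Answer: 910/1655911 - 17*√2/3311822 ≈ 0.00054229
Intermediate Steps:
1/((-2706 - 1*(-4526)) + h(7, -23)) = 1/((-2706 - 1*(-4526)) + √(7² + (-23)²)) = 1/((-2706 + 4526) + √(49 + 529)) = 1/(1820 + √578) = 1/(1820 + 17*√2)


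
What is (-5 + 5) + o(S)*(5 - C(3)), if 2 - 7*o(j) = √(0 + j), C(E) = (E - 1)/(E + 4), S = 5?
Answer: 66/49 - 33*√5/49 ≈ -0.15898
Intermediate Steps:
C(E) = (-1 + E)/(4 + E)
o(j) = 2/7 - √j/7 (o(j) = 2/7 - √(0 + j)/7 = 2/7 - √j/7)
(-5 + 5) + o(S)*(5 - C(3)) = (-5 + 5) + (2/7 - √5/7)*(5 - (-1 + 3)/(4 + 3)) = 0 + (2/7 - √5/7)*(5 - 2/7) = 0 + (2/7 - √5/7)*(33/7) = 0 + (66/49 - 33*√5/49) = 66/49 - 33*√5/49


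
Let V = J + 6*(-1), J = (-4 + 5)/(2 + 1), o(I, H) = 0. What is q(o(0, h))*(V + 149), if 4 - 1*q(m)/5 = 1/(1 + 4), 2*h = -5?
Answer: 8170/3 ≈ 2723.3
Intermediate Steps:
h = -5/2 (h = (½)*(-5) = -5/2 ≈ -2.5000)
q(m) = 19 (q(m) = 20 - 5/(1 + 4) = 20 - 5/5 = 20 - 5*⅕ = 20 - 1 = 19)
J = ⅓ (J = 1/3 = 1*(⅓) = ⅓ ≈ 0.33333)
V = -17/3 (V = ⅓ + 6*(-1) = ⅓ - 6 = -17/3 ≈ -5.6667)
q(o(0, h))*(V + 149) = 19*(-17/3 + 149) = 19*(430/3) = 8170/3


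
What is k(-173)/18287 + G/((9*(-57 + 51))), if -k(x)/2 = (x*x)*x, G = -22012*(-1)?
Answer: 78329996/493749 ≈ 158.64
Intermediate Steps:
G = 22012
k(x) = -2*x³ (k(x) = -2*x*x*x = -2*x²*x = -2*x³)
k(-173)/18287 + G/((9*(-57 + 51))) = -2*(-173)³/18287 + 22012/((9*(-57 + 51))) = -2*(-5177717)*(1/18287) + 22012/((9*(-6))) = 10355434*(1/18287) + 22012/(-54) = 10355434/18287 + 22012*(-1/54) = 10355434/18287 - 11006/27 = 78329996/493749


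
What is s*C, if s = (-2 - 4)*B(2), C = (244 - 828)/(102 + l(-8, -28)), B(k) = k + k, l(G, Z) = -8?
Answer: 7008/47 ≈ 149.11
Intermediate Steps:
B(k) = 2*k
C = -292/47 (C = (244 - 828)/(102 - 8) = -584/94 = -584*1/94 = -292/47 ≈ -6.2128)
s = -24 (s = (-2 - 4)*(2*2) = -6*4 = -24)
s*C = -24*(-292/47) = 7008/47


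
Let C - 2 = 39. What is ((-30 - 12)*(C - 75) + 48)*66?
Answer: 97416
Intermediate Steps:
C = 41 (C = 2 + 39 = 41)
((-30 - 12)*(C - 75) + 48)*66 = ((-30 - 12)*(41 - 75) + 48)*66 = (-42*(-34) + 48)*66 = (1428 + 48)*66 = 1476*66 = 97416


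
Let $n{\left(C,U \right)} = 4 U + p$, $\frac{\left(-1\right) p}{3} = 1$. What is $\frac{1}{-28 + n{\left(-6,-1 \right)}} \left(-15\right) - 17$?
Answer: $- \frac{116}{7} \approx -16.571$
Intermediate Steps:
$p = -3$ ($p = \left(-3\right) 1 = -3$)
$n{\left(C,U \right)} = -3 + 4 U$ ($n{\left(C,U \right)} = 4 U - 3 = -3 + 4 U$)
$\frac{1}{-28 + n{\left(-6,-1 \right)}} \left(-15\right) - 17 = \frac{1}{-28 + \left(-3 + 4 \left(-1\right)\right)} \left(-15\right) - 17 = \frac{1}{-28 - 7} \left(-15\right) - 17 = \frac{1}{-35} \left(-15\right) - 17 = \left(- \frac{1}{35}\right) \left(-15\right) - 17 = \frac{3}{7} - 17 = - \frac{116}{7}$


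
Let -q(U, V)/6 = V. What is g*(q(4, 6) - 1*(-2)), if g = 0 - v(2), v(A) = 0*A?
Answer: 0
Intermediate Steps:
v(A) = 0
q(U, V) = -6*V
g = 0 (g = 0 - 1*0 = 0 + 0 = 0)
g*(q(4, 6) - 1*(-2)) = 0*(-6*6 - 1*(-2)) = 0*(-36 + 2) = 0*(-34) = 0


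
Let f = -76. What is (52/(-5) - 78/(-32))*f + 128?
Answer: 14663/20 ≈ 733.15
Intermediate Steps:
(52/(-5) - 78/(-32))*f + 128 = (52/(-5) - 78/(-32))*(-76) + 128 = (52*(-⅕) - 78*(-1/32))*(-76) + 128 = (-52/5 + 39/16)*(-76) + 128 = -637/80*(-76) + 128 = 12103/20 + 128 = 14663/20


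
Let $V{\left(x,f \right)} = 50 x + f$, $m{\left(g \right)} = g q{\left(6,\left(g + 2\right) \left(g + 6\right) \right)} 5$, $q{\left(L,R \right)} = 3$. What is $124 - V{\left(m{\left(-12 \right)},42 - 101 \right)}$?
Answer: $9183$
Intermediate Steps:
$m{\left(g \right)} = 15 g$ ($m{\left(g \right)} = g 3 \cdot 5 = 3 g 5 = 15 g$)
$V{\left(x,f \right)} = f + 50 x$
$124 - V{\left(m{\left(-12 \right)},42 - 101 \right)} = 124 - \left(\left(42 - 101\right) + 50 \cdot 15 \left(-12\right)\right) = 124 - \left(-59 + 50 \left(-180\right)\right) = 124 - \left(-59 - 9000\right) = 124 - -9059 = 124 + 9059 = 9183$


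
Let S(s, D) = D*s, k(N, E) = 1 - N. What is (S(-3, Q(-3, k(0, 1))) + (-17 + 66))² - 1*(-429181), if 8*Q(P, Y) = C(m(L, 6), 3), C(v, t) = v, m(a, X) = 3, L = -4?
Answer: 27614273/64 ≈ 4.3147e+5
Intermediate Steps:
Q(P, Y) = 3/8 (Q(P, Y) = (⅛)*3 = 3/8)
(S(-3, Q(-3, k(0, 1))) + (-17 + 66))² - 1*(-429181) = ((3/8)*(-3) + (-17 + 66))² - 1*(-429181) = (-9/8 + 49)² + 429181 = (383/8)² + 429181 = 146689/64 + 429181 = 27614273/64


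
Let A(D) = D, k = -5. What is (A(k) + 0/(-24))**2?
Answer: 25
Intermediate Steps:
(A(k) + 0/(-24))**2 = (-5 + 0/(-24))**2 = (-5 + 0*(-1/24))**2 = (-5 + 0)**2 = (-5)**2 = 25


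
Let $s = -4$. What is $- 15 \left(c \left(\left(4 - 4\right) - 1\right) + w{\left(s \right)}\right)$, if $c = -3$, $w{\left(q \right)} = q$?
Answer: $15$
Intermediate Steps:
$- 15 \left(c \left(\left(4 - 4\right) - 1\right) + w{\left(s \right)}\right) = - 15 \left(- 3 \left(\left(4 - 4\right) - 1\right) - 4\right) = - 15 \left(- 3 \left(0 - 1\right) - 4\right) = - 15 \left(\left(-3\right) \left(-1\right) - 4\right) = - 15 \left(3 - 4\right) = \left(-15\right) \left(-1\right) = 15$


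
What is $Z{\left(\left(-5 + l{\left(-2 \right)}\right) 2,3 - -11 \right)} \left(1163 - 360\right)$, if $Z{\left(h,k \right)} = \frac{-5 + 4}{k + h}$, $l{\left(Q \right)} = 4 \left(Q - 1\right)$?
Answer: $\frac{803}{20} \approx 40.15$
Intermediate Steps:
$l{\left(Q \right)} = -4 + 4 Q$ ($l{\left(Q \right)} = 4 \left(-1 + Q\right) = -4 + 4 Q$)
$Z{\left(h,k \right)} = - \frac{1}{h + k}$
$Z{\left(\left(-5 + l{\left(-2 \right)}\right) 2,3 - -11 \right)} \left(1163 - 360\right) = - \frac{1}{\left(-5 + \left(-4 + 4 \left(-2\right)\right)\right) 2 + \left(3 - -11\right)} \left(1163 - 360\right) = - \frac{1}{\left(-5 - 12\right) 2 + \left(3 + 11\right)} 803 = - \frac{1}{\left(-5 - 12\right) 2 + 14} \cdot 803 = - \frac{1}{\left(-17\right) 2 + 14} \cdot 803 = - \frac{1}{-34 + 14} \cdot 803 = - \frac{1}{-20} \cdot 803 = \left(-1\right) \left(- \frac{1}{20}\right) 803 = \frac{1}{20} \cdot 803 = \frac{803}{20}$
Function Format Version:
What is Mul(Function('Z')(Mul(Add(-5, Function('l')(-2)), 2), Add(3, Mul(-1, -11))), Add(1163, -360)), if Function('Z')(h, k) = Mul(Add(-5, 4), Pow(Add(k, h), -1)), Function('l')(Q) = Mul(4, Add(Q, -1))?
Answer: Rational(803, 20) ≈ 40.150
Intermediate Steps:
Function('l')(Q) = Add(-4, Mul(4, Q)) (Function('l')(Q) = Mul(4, Add(-1, Q)) = Add(-4, Mul(4, Q)))
Function('Z')(h, k) = Mul(-1, Pow(Add(h, k), -1))
Mul(Function('Z')(Mul(Add(-5, Function('l')(-2)), 2), Add(3, Mul(-1, -11))), Add(1163, -360)) = Mul(Mul(-1, Pow(Add(Mul(Add(-5, Add(-4, Mul(4, -2))), 2), Add(3, Mul(-1, -11))), -1)), Add(1163, -360)) = Mul(Mul(-1, Pow(Add(Mul(Add(-5, Add(-4, -8)), 2), Add(3, 11)), -1)), 803) = Mul(Mul(-1, Pow(Add(Mul(Add(-5, -12), 2), 14), -1)), 803) = Mul(Mul(-1, Pow(Add(Mul(-17, 2), 14), -1)), 803) = Mul(Mul(-1, Pow(Add(-34, 14), -1)), 803) = Mul(Mul(-1, Pow(-20, -1)), 803) = Mul(Mul(-1, Rational(-1, 20)), 803) = Mul(Rational(1, 20), 803) = Rational(803, 20)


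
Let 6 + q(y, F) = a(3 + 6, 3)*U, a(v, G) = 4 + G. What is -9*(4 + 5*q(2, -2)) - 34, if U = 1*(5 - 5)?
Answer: 200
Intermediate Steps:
U = 0 (U = 1*0 = 0)
q(y, F) = -6 (q(y, F) = -6 + (4 + 3)*0 = -6 + 7*0 = -6 + 0 = -6)
-9*(4 + 5*q(2, -2)) - 34 = -9*(4 + 5*(-6)) - 34 = -9*(4 - 30) - 34 = -9*(-26) - 34 = 234 - 34 = 200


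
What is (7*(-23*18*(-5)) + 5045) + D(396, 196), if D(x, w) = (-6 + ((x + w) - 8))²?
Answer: 353619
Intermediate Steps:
D(x, w) = (-14 + w + x)² (D(x, w) = (-6 + ((w + x) - 8))² = (-6 + (-8 + w + x))² = (-14 + w + x)²)
(7*(-23*18*(-5)) + 5045) + D(396, 196) = (7*(-23*18*(-5)) + 5045) + (-14 + 196 + 396)² = (7*(-414*(-5)) + 5045) + 578² = (7*2070 + 5045) + 334084 = (14490 + 5045) + 334084 = 19535 + 334084 = 353619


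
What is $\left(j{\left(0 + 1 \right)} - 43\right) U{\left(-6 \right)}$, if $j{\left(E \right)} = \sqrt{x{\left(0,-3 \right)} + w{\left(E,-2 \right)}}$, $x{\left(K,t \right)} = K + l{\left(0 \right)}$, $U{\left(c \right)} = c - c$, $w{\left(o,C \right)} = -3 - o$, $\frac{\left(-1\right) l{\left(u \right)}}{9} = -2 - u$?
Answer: $0$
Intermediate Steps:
$l{\left(u \right)} = 18 + 9 u$ ($l{\left(u \right)} = - 9 \left(-2 - u\right) = 18 + 9 u$)
$U{\left(c \right)} = 0$
$x{\left(K,t \right)} = 18 + K$ ($x{\left(K,t \right)} = K + \left(18 + 9 \cdot 0\right) = K + \left(18 + 0\right) = K + 18 = 18 + K$)
$j{\left(E \right)} = \sqrt{15 - E}$ ($j{\left(E \right)} = \sqrt{\left(18 + 0\right) - \left(3 + E\right)} = \sqrt{18 - \left(3 + E\right)} = \sqrt{15 - E}$)
$\left(j{\left(0 + 1 \right)} - 43\right) U{\left(-6 \right)} = \left(\sqrt{15 - \left(0 + 1\right)} - 43\right) 0 = \left(\sqrt{15 - 1} - 43\right) 0 = \left(\sqrt{14} - 43\right) 0 = \left(-43 + \sqrt{14}\right) 0 = 0$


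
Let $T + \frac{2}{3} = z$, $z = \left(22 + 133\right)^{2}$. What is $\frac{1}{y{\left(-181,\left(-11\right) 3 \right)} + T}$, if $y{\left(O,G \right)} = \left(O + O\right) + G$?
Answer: $\frac{3}{70888} \approx 4.232 \cdot 10^{-5}$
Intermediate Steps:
$z = 24025$ ($z = 155^{2} = 24025$)
$T = \frac{72073}{3}$ ($T = - \frac{2}{3} + 24025 = \frac{72073}{3} \approx 24024.0$)
$y{\left(O,G \right)} = G + 2 O$ ($y{\left(O,G \right)} = 2 O + G = G + 2 O$)
$\frac{1}{y{\left(-181,\left(-11\right) 3 \right)} + T} = \frac{1}{\left(\left(-11\right) 3 + 2 \left(-181\right)\right) + \frac{72073}{3}} = \frac{1}{\left(-33 - 362\right) + \frac{72073}{3}} = \frac{1}{-395 + \frac{72073}{3}} = \frac{1}{\frac{70888}{3}} = \frac{3}{70888}$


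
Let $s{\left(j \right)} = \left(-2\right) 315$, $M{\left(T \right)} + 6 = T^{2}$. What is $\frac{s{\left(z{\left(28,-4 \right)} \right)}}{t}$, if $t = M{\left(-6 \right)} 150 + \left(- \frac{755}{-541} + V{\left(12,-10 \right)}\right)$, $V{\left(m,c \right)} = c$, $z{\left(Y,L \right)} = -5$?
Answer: $- \frac{68166}{485969} \approx -0.14027$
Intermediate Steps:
$M{\left(T \right)} = -6 + T^{2}$
$s{\left(j \right)} = -630$
$t = \frac{2429845}{541}$ ($t = \left(-6 + \left(-6\right)^{2}\right) 150 - \left(10 + \frac{755}{-541}\right) = \left(-6 + 36\right) 150 - \frac{4655}{541} = 30 \cdot 150 + \left(\frac{755}{541} - 10\right) = 4500 - \frac{4655}{541} = \frac{2429845}{541} \approx 4491.4$)
$\frac{s{\left(z{\left(28,-4 \right)} \right)}}{t} = - \frac{630}{\frac{2429845}{541}} = \left(-630\right) \frac{541}{2429845} = - \frac{68166}{485969}$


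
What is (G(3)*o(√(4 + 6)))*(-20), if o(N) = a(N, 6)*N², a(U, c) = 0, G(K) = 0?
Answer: 0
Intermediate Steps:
o(N) = 0 (o(N) = 0*N² = 0)
(G(3)*o(√(4 + 6)))*(-20) = (0*0)*(-20) = 0*(-20) = 0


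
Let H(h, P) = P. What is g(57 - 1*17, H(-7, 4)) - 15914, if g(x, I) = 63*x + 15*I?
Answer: -13334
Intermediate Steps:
g(x, I) = 15*I + 63*x
g(57 - 1*17, H(-7, 4)) - 15914 = (15*4 + 63*(57 - 1*17)) - 15914 = (60 + 63*(57 - 17)) - 15914 = (60 + 63*40) - 15914 = (60 + 2520) - 15914 = 2580 - 15914 = -13334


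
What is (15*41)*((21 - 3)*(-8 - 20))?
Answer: -309960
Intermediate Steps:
(15*41)*((21 - 3)*(-8 - 20)) = 615*(18*(-28)) = 615*(-504) = -309960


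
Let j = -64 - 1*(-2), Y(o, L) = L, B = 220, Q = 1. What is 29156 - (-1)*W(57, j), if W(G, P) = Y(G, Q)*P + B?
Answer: 29314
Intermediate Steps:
j = -62 (j = -64 + 2 = -62)
W(G, P) = 220 + P (W(G, P) = 1*P + 220 = P + 220 = 220 + P)
29156 - (-1)*W(57, j) = 29156 - (-1)*(220 - 62) = 29156 - (-1)*158 = 29156 - 1*(-158) = 29156 + 158 = 29314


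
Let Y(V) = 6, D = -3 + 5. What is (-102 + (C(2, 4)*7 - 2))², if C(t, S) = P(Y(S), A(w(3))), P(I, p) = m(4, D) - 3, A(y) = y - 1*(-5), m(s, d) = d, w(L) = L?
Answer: 12321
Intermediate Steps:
D = 2
A(y) = 5 + y (A(y) = y + 5 = 5 + y)
P(I, p) = -1 (P(I, p) = 2 - 3 = -1)
C(t, S) = -1
(-102 + (C(2, 4)*7 - 2))² = (-102 + (-1*7 - 2))² = (-102 + (-7 - 2))² = (-102 - 9)² = (-111)² = 12321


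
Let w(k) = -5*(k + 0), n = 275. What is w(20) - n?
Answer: -375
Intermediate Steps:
w(k) = -5*k
w(20) - n = -5*20 - 1*275 = -100 - 275 = -375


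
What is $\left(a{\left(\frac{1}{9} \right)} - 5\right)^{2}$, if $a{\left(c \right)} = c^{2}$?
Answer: $\frac{163216}{6561} \approx 24.877$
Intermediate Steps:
$\left(a{\left(\frac{1}{9} \right)} - 5\right)^{2} = \left(\left(\frac{1}{9}\right)^{2} - 5\right)^{2} = \left(\frac{1}{81} - 5\right)^{2} = \left(- \frac{404}{81}\right)^{2} = \frac{163216}{6561}$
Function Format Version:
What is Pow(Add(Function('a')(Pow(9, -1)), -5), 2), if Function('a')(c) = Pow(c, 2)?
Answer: Rational(163216, 6561) ≈ 24.877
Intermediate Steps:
Pow(Add(Function('a')(Pow(9, -1)), -5), 2) = Pow(Add(Pow(Pow(9, -1), 2), -5), 2) = Pow(Add(Pow(Rational(1, 9), 2), -5), 2) = Pow(Add(Rational(1, 81), -5), 2) = Pow(Rational(-404, 81), 2) = Rational(163216, 6561)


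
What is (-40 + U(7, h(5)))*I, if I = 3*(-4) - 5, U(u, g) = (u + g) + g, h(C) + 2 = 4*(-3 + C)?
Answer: 357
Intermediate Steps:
h(C) = -14 + 4*C (h(C) = -2 + 4*(-3 + C) = -2 + (-12 + 4*C) = -14 + 4*C)
U(u, g) = u + 2*g (U(u, g) = (g + u) + g = u + 2*g)
I = -17 (I = -12 - 5 = -17)
(-40 + U(7, h(5)))*I = (-40 + (7 + 2*(-14 + 4*5)))*(-17) = (-40 + (7 + 2*(-14 + 20)))*(-17) = (-40 + (7 + 2*6))*(-17) = (-40 + (7 + 12))*(-17) = (-40 + 19)*(-17) = -21*(-17) = 357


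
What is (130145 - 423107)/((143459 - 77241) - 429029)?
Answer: 97654/120937 ≈ 0.80748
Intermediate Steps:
(130145 - 423107)/((143459 - 77241) - 429029) = -292962/(66218 - 429029) = -292962/(-362811) = -292962*(-1/362811) = 97654/120937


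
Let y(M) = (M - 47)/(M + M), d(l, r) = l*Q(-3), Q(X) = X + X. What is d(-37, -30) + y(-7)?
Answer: 1581/7 ≈ 225.86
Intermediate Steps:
Q(X) = 2*X
d(l, r) = -6*l (d(l, r) = l*(2*(-3)) = l*(-6) = -6*l)
y(M) = (-47 + M)/(2*M) (y(M) = (-47 + M)/((2*M)) = (-47 + M)*(1/(2*M)) = (-47 + M)/(2*M))
d(-37, -30) + y(-7) = -6*(-37) + (1/2)*(-47 - 7)/(-7) = 222 + (1/2)*(-1/7)*(-54) = 222 + 27/7 = 1581/7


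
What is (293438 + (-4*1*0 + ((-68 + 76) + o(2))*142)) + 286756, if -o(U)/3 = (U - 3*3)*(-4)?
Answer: 569402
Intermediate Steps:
o(U) = -108 + 12*U (o(U) = -3*(U - 3*3)*(-4) = -3*(U - 9)*(-4) = -3*(-9 + U)*(-4) = -3*(36 - 4*U) = -108 + 12*U)
(293438 + (-4*1*0 + ((-68 + 76) + o(2))*142)) + 286756 = (293438 + (-4*1*0 + ((-68 + 76) + (-108 + 12*2))*142)) + 286756 = (293438 + (-4*0 + (8 + (-108 + 24))*142)) + 286756 = (293438 + (0 + (8 - 84)*142)) + 286756 = (293438 + (0 - 76*142)) + 286756 = (293438 + (0 - 10792)) + 286756 = (293438 - 10792) + 286756 = 282646 + 286756 = 569402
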